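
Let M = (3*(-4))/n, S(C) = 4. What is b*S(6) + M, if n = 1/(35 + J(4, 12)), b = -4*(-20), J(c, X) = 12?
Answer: -244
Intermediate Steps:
b = 80
n = 1/47 (n = 1/(35 + 12) = 1/47 ≈ 0.021277)
M = -564 (M = (3*(-4))/(1/47) = -12*47 = -564)
b*S(6) + M = 80*4 - 564 = 320 - 564 = -244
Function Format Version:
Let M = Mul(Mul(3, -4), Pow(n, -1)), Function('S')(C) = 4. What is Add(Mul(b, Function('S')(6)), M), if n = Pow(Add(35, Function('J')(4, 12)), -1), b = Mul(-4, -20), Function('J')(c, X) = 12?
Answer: -244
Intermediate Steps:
b = 80
n = Rational(1, 47) (n = Pow(Add(35, 12), -1) = Pow(47, -1) = Rational(1, 47) ≈ 0.021277)
M = -564 (M = Mul(Mul(3, -4), Pow(Rational(1, 47), -1)) = Mul(-12, 47) = -564)
Add(Mul(b, Function('S')(6)), M) = Add(Mul(80, 4), -564) = Add(320, -564) = -244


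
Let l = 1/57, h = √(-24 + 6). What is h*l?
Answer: I*√2/19 ≈ 0.074432*I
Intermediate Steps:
h = 3*I*√2 (h = √(-18) = 3*I*√2 ≈ 4.2426*I)
l = 1/57 ≈ 0.017544
h*l = (3*I*√2)*(1/57) = I*√2/19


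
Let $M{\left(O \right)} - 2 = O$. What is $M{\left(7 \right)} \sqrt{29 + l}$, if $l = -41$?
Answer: $18 i \sqrt{3} \approx 31.177 i$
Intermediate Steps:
$M{\left(O \right)} = 2 + O$
$M{\left(7 \right)} \sqrt{29 + l} = \left(2 + 7\right) \sqrt{29 - 41} = 9 \sqrt{-12} = 9 \cdot 2 i \sqrt{3} = 18 i \sqrt{3}$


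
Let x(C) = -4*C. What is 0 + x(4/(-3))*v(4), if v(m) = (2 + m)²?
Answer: 192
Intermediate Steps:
0 + x(4/(-3))*v(4) = 0 + (-16/(-3))*(2 + 4)² = 0 - 16*(-1)/3*6² = 0 - 4*(-4/3)*36 = 0 + (16/3)*36 = 0 + 192 = 192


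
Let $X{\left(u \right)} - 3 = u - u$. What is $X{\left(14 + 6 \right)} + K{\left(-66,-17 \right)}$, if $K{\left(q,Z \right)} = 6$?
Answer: $9$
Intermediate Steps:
$X{\left(u \right)} = 3$ ($X{\left(u \right)} = 3 + \left(u - u\right) = 3 + 0 = 3$)
$X{\left(14 + 6 \right)} + K{\left(-66,-17 \right)} = 3 + 6 = 9$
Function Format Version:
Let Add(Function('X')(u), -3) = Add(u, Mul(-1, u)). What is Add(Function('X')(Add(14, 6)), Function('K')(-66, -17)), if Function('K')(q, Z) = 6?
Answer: 9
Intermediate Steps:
Function('X')(u) = 3 (Function('X')(u) = Add(3, Add(u, Mul(-1, u))) = Add(3, 0) = 3)
Add(Function('X')(Add(14, 6)), Function('K')(-66, -17)) = Add(3, 6) = 9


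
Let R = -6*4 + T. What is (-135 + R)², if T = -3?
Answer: 26244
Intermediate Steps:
R = -27 (R = -6*4 - 3 = -24 - 3 = -27)
(-135 + R)² = (-135 - 27)² = (-162)² = 26244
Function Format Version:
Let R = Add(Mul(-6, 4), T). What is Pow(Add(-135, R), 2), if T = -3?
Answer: 26244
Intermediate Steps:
R = -27 (R = Add(Mul(-6, 4), -3) = Add(-24, -3) = -27)
Pow(Add(-135, R), 2) = Pow(Add(-135, -27), 2) = Pow(-162, 2) = 26244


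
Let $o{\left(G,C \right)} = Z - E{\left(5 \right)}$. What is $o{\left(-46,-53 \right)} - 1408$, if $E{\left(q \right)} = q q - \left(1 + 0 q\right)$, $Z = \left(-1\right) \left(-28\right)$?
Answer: $-1404$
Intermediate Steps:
$Z = 28$
$E{\left(q \right)} = -1 + q^{2}$ ($E{\left(q \right)} = q^{2} + \left(-1 + 0\right) = q^{2} - 1 = -1 + q^{2}$)
$o{\left(G,C \right)} = 4$ ($o{\left(G,C \right)} = 28 - \left(-1 + 5^{2}\right) = 28 - \left(-1 + 25\right) = 28 - 24 = 4$)
$o{\left(-46,-53 \right)} - 1408 = 4 - 1408 = -1404$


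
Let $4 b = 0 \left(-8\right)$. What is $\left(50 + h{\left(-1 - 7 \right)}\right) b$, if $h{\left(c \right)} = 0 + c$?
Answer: $0$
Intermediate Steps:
$h{\left(c \right)} = c$
$b = 0$ ($b = \frac{0 \left(-8\right)}{4} = \frac{1}{4} \cdot 0 = 0$)
$\left(50 + h{\left(-1 - 7 \right)}\right) b = \left(50 - 8\right) 0 = 42 \cdot 0 = 0$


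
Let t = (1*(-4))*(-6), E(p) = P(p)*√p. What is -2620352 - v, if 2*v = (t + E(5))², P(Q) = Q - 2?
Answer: -5241325/2 - 72*√5 ≈ -2.6208e+6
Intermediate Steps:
P(Q) = -2 + Q
E(p) = √p*(-2 + p) (E(p) = (-2 + p)*√p = √p*(-2 + p))
t = 24 (t = -4*(-6) = 24)
v = (24 + 3*√5)²/2 (v = (24 + √5*(-2 + 5))²/2 = (24 + √5*3)²/2 = (24 + 3*√5)²/2 ≈ 471.50)
-2620352 - v = -2620352 - (621/2 + 72*√5) = -2620352 + (-621/2 - 72*√5) = -5241325/2 - 72*√5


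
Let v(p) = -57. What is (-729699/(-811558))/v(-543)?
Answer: -243233/15419602 ≈ -0.015774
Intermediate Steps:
(-729699/(-811558))/v(-543) = -729699/(-811558)/(-57) = -729699*(-1/811558)*(-1/57) = (729699/811558)*(-1/57) = -243233/15419602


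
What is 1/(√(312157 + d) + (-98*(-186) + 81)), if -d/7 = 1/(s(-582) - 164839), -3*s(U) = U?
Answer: 1004828435/18380272119991 - 2*√2115486118297110/55140816359973 ≈ 5.3001e-5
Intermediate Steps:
s(U) = -U/3
d = 7/164645 (d = -7/(-⅓*(-582) - 164839) = -7/(194 - 164839) = -7/(-164645) = -7*(-1/164645) = 7/164645 ≈ 4.2516e-5)
1/(√(312157 + d) + (-98*(-186) + 81)) = 1/(√(312157 + 7/164645) + (-98*(-186) + 81)) = 1/(√(51395089272/164645) + (18228 + 81)) = 1/(2*√2115486118297110/164645 + 18309) = 1/(18309 + 2*√2115486118297110/164645)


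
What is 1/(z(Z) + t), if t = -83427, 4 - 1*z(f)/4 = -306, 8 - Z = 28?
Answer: -1/82187 ≈ -1.2167e-5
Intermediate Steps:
Z = -20 (Z = 8 - 1*28 = 8 - 28 = -20)
z(f) = 1240 (z(f) = 16 - 4*(-306) = 16 + 1224 = 1240)
1/(z(Z) + t) = 1/(1240 - 83427) = 1/(-82187) = -1/82187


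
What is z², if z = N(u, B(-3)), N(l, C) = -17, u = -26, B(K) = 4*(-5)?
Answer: 289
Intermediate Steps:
B(K) = -20
z = -17
z² = (-17)² = 289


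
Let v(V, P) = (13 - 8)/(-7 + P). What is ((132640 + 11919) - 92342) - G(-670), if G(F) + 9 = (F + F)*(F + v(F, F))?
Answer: -572460298/677 ≈ -8.4558e+5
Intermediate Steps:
v(V, P) = 5/(-7 + P)
G(F) = -9 + 2*F*(F + 5/(-7 + F)) (G(F) = -9 + (F + F)*(F + 5/(-7 + F)) = -9 + (2*F)*(F + 5/(-7 + F)) = -9 + 2*F*(F + 5/(-7 + F)))
((132640 + 11919) - 92342) - G(-670) = ((132640 + 11919) - 92342) - (10*(-670) + (-9 + 2*(-670)²)*(-7 - 670))/(-7 - 670) = (144559 - 92342) - (-6700 + (-9 + 2*448900)*(-677))/(-677) = 52217 - (-1)*(-6700 + (-9 + 897800)*(-677))/677 = 52217 - (-1)*(-6700 + 897791*(-677))/677 = 52217 - (-1)*(-6700 - 607804507)/677 = 52217 - (-1)*(-607811207)/677 = 52217 - 1*607811207/677 = 52217 - 607811207/677 = -572460298/677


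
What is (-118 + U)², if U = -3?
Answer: 14641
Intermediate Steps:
(-118 + U)² = (-118 - 3)² = (-121)² = 14641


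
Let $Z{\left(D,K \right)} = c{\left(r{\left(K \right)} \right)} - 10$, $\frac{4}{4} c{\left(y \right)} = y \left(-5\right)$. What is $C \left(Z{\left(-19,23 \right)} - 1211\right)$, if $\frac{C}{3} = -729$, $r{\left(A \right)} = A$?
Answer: $2921832$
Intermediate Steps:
$c{\left(y \right)} = - 5 y$ ($c{\left(y \right)} = y \left(-5\right) = - 5 y$)
$C = -2187$ ($C = 3 \left(-729\right) = -2187$)
$Z{\left(D,K \right)} = -10 - 5 K$ ($Z{\left(D,K \right)} = - 5 K - 10 = -10 - 5 K$)
$C \left(Z{\left(-19,23 \right)} - 1211\right) = - 2187 \left(\left(-10 - 115\right) - 1211\right) = - 2187 \left(-125 - 1211\right) = \left(-2187\right) \left(-1336\right) = 2921832$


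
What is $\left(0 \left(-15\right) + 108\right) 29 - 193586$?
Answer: $-190454$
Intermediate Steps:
$\left(0 \left(-15\right) + 108\right) 29 - 193586 = \left(0 + 108\right) 29 - 193586 = 108 \cdot 29 - 193586 = 3132 - 193586 = -190454$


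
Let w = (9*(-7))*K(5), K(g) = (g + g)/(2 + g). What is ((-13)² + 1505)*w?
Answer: -150660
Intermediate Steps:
K(g) = 2*g/(2 + g) (K(g) = (2*g)/(2 + g) = 2*g/(2 + g))
w = -90 (w = (9*(-7))*(2*5/(2 + 5)) = -126*5/7 = -63*10/7 = -90)
((-13)² + 1505)*w = ((-13)² + 1505)*(-90) = (169 + 1505)*(-90) = 1674*(-90) = -150660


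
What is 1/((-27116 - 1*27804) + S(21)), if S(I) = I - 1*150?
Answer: -1/55049 ≈ -1.8166e-5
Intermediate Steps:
S(I) = -150 + I (S(I) = I - 150 = -150 + I)
1/((-27116 - 1*27804) + S(21)) = 1/((-27116 - 1*27804) + (-150 + 21)) = 1/((-27116 - 27804) - 129) = 1/(-54920 - 129) = 1/(-55049) = -1/55049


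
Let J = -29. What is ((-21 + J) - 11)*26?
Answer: -1586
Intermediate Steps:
((-21 + J) - 11)*26 = ((-21 - 29) - 11)*26 = (-50 - 11)*26 = -61*26 = -1586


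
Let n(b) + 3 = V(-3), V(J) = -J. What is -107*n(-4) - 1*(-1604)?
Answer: 1604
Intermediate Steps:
n(b) = 0 (n(b) = -3 - 1*(-3) = -3 + 3 = 0)
-107*n(-4) - 1*(-1604) = -107*0 - 1*(-1604) = 0 + 1604 = 1604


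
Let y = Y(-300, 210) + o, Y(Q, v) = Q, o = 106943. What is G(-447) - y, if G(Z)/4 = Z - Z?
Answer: -106643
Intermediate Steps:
G(Z) = 0 (G(Z) = 4*(Z - Z) = 4*0 = 0)
y = 106643 (y = -300 + 106943 = 106643)
G(-447) - y = 0 - 1*106643 = 0 - 106643 = -106643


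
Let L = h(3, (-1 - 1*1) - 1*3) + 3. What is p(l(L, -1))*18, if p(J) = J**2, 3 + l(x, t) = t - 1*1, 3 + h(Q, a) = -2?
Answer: 450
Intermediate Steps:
h(Q, a) = -5 (h(Q, a) = -3 - 2 = -5)
L = -2 (L = -5 + 3 = -2)
l(x, t) = -4 + t (l(x, t) = -3 + (t - 1*1) = -3 + (t - 1) = -3 + (-1 + t) = -4 + t)
p(l(L, -1))*18 = (-4 - 1)**2*18 = (-5)**2*18 = 25*18 = 450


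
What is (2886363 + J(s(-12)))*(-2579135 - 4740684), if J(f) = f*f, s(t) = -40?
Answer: -21139366438697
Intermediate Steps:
J(f) = f²
(2886363 + J(s(-12)))*(-2579135 - 4740684) = (2886363 + (-40)²)*(-2579135 - 4740684) = (2886363 + 1600)*(-7319819) = 2887963*(-7319819) = -21139366438697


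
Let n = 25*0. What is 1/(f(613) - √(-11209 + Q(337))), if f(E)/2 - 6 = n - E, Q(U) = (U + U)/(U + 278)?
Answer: -746610/913277401 + I*√4239109515/913277401 ≈ -0.00081751 + 7.1291e-5*I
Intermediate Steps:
n = 0
Q(U) = 2*U/(278 + U) (Q(U) = (2*U)/(278 + U) = 2*U/(278 + U))
f(E) = 12 - 2*E (f(E) = 12 + 2*(0 - E) = 12 + 2*(-E) = 12 - 2*E)
1/(f(613) - √(-11209 + Q(337))) = 1/((12 - 2*613) - √(-11209 + 2*337/(278 + 337))) = 1/((12 - 1226) - √(-11209 + 2*337/615)) = 1/(-1214 - √(-11209 + 2*337*(1/615))) = 1/(-1214 - √(-11209 + 674/615)) = 1/(-1214 - √(-6892861/615)) = 1/(-1214 - I*√4239109515/615)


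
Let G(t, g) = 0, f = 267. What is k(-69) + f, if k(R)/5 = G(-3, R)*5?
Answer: 267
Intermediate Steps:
k(R) = 0 (k(R) = 5*(0*5) = 5*0 = 0)
k(-69) + f = 0 + 267 = 267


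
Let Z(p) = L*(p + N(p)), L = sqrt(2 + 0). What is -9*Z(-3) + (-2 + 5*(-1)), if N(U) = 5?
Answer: -7 - 18*sqrt(2) ≈ -32.456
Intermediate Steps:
L = sqrt(2) ≈ 1.4142
Z(p) = sqrt(2)*(5 + p) (Z(p) = sqrt(2)*(p + 5) = sqrt(2)*(5 + p))
-9*Z(-3) + (-2 + 5*(-1)) = -9*sqrt(2)*(5 - 3) + (-2 + 5*(-1)) = -9*sqrt(2)*2 + (-2 - 5) = -18*sqrt(2) - 7 = -7 - 18*sqrt(2)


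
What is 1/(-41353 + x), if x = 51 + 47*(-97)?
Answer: -1/45861 ≈ -2.1805e-5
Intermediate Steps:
x = -4508 (x = 51 - 4559 = -4508)
1/(-41353 + x) = 1/(-41353 - 4508) = 1/(-45861) = -1/45861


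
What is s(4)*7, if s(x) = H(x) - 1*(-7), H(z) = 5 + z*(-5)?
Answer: -56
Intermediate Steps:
H(z) = 5 - 5*z
s(x) = 12 - 5*x (s(x) = (5 - 5*x) - 1*(-7) = (5 - 5*x) + 7 = 12 - 5*x)
s(4)*7 = (12 - 5*4)*7 = (12 - 20)*7 = -8*7 = -56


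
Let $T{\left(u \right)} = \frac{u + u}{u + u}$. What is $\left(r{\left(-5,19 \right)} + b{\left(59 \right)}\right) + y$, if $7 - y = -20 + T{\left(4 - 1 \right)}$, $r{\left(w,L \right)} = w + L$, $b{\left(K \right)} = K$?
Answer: $99$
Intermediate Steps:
$T{\left(u \right)} = 1$ ($T{\left(u \right)} = \frac{2 u}{2 u} = 2 u \frac{1}{2 u} = 1$)
$r{\left(w,L \right)} = L + w$
$y = 26$ ($y = 7 - \left(-20 + 1\right) = 7 - -19 = 7 + 19 = 26$)
$\left(r{\left(-5,19 \right)} + b{\left(59 \right)}\right) + y = \left(\left(19 - 5\right) + 59\right) + 26 = \left(14 + 59\right) + 26 = 73 + 26 = 99$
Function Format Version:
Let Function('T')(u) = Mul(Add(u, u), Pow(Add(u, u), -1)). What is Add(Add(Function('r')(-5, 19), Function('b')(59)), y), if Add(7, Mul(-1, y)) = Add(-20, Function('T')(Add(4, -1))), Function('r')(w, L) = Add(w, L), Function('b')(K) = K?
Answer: 99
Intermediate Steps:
Function('T')(u) = 1 (Function('T')(u) = Mul(Mul(2, u), Pow(Mul(2, u), -1)) = Mul(Mul(2, u), Mul(Rational(1, 2), Pow(u, -1))) = 1)
Function('r')(w, L) = Add(L, w)
y = 26 (y = Add(7, Mul(-1, Add(-20, 1))) = Add(7, Mul(-1, -19)) = Add(7, 19) = 26)
Add(Add(Function('r')(-5, 19), Function('b')(59)), y) = Add(Add(Add(19, -5), 59), 26) = Add(Add(14, 59), 26) = Add(73, 26) = 99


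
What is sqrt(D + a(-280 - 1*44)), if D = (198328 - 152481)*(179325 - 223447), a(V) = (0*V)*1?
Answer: 19*I*sqrt(5603494) ≈ 44976.0*I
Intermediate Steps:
a(V) = 0 (a(V) = 0*1 = 0)
D = -2022861334 (D = 45847*(-44122) = -2022861334)
sqrt(D + a(-280 - 1*44)) = sqrt(-2022861334 + 0) = sqrt(-2022861334) = 19*I*sqrt(5603494)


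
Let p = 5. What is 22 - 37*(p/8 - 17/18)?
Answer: 2435/72 ≈ 33.819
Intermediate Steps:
22 - 37*(p/8 - 17/18) = 22 - 37*(5/8 - 17/18) = 22 - 37*(-23/72) = 22 + 851/72 = 2435/72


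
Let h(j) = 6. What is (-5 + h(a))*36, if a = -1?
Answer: 36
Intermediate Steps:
(-5 + h(a))*36 = (-5 + 6)*36 = 1*36 = 36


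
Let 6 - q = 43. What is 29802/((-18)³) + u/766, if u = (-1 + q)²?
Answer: -1200577/372276 ≈ -3.2250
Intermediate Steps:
q = -37 (q = 6 - 1*43 = 6 - 43 = -37)
u = 1444 (u = (-1 - 37)² = (-38)² = 1444)
29802/((-18)³) + u/766 = 29802/((-18)³) + 1444/766 = 29802/(-5832) + 1444*(1/766) = 29802*(-1/5832) + 722/383 = -4967/972 + 722/383 = -1200577/372276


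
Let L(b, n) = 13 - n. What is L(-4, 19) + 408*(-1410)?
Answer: -575286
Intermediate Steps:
L(-4, 19) + 408*(-1410) = (13 - 1*19) + 408*(-1410) = (13 - 19) - 575280 = -6 - 575280 = -575286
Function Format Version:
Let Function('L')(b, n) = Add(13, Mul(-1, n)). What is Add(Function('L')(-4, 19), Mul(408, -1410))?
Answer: -575286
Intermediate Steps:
Add(Function('L')(-4, 19), Mul(408, -1410)) = Add(Add(13, Mul(-1, 19)), Mul(408, -1410)) = Add(Add(13, -19), -575280) = Add(-6, -575280) = -575286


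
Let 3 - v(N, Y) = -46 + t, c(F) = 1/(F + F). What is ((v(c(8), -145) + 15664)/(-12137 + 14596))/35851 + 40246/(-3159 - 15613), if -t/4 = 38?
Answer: -1773846657017/827447318074 ≈ -2.1438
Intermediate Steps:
t = -152 (t = -4*38 = -152)
c(F) = 1/(2*F)
v(N, Y) = 201 (v(N, Y) = 3 - (-46 - 152) = 3 - 1*(-198) = 3 + 198 = 201)
((v(c(8), -145) + 15664)/(-12137 + 14596))/35851 + 40246/(-3159 - 15613) = ((201 + 15664)/(-12137 + 14596))/35851 + 40246/(-3159 - 15613) = (15865/2459)*(1/35851) + 40246/(-18772) = (15865*(1/2459))*(1/35851) + 40246*(-1/18772) = (15865/2459)*(1/35851) - 20123/9386 = 15865/88157609 - 20123/9386 = -1773846657017/827447318074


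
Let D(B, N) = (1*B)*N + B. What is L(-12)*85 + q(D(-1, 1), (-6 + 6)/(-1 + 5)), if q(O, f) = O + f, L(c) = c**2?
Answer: 12238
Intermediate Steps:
D(B, N) = B + B*N (D(B, N) = B*N + B = B + B*N)
L(-12)*85 + q(D(-1, 1), (-6 + 6)/(-1 + 5)) = (-12)**2*85 + (-(1 + 1) + (-6 + 6)/(-1 + 5)) = 144*85 + (-1*2 + 0/4) = 12240 + (-2 + 0*(1/4)) = 12240 + (-2 + 0) = 12240 - 2 = 12238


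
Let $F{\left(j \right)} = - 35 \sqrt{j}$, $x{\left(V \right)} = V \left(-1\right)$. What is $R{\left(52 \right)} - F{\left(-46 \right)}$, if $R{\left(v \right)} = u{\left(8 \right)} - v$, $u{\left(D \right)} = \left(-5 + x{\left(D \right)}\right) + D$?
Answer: $-57 + 35 i \sqrt{46} \approx -57.0 + 237.38 i$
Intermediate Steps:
$x{\left(V \right)} = - V$
$u{\left(D \right)} = -5$ ($u{\left(D \right)} = \left(-5 - D\right) + D = -5$)
$R{\left(v \right)} = -5 - v$
$R{\left(52 \right)} - F{\left(-46 \right)} = \left(-5 - 52\right) - - 35 \sqrt{-46} = \left(-5 - 52\right) - - 35 i \sqrt{46} = -57 - - 35 i \sqrt{46} = -57 + 35 i \sqrt{46}$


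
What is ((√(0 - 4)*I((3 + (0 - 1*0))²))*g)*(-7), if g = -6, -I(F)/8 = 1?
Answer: -672*I ≈ -672.0*I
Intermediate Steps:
I(F) = -8 (I(F) = -8*1 = -8)
((√(0 - 4)*I((3 + (0 - 1*0))²))*g)*(-7) = ((√(0 - 4)*(-8))*(-6))*(-7) = ((√(-4)*(-8))*(-6))*(-7) = (((2*I)*(-8))*(-6))*(-7) = (-16*I*(-6))*(-7) = (96*I)*(-7) = -672*I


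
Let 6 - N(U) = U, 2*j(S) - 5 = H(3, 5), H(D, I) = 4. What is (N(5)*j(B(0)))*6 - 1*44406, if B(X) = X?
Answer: -44379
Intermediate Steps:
j(S) = 9/2 (j(S) = 5/2 + (½)*4 = 5/2 + 2 = 9/2)
N(U) = 6 - U
(N(5)*j(B(0)))*6 - 1*44406 = ((6 - 1*5)*(9/2))*6 - 1*44406 = ((6 - 5)*(9/2))*6 - 44406 = (1*(9/2))*6 - 44406 = (9/2)*6 - 44406 = 27 - 44406 = -44379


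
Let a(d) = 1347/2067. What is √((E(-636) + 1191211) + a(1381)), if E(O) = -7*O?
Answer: 4*√35475415274/689 ≈ 1093.5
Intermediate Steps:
a(d) = 449/689 (a(d) = 1347*(1/2067) = 449/689)
√((E(-636) + 1191211) + a(1381)) = √((-7*(-636) + 1191211) + 449/689) = √((4452 + 1191211) + 449/689) = √(1195663 + 449/689) = √(823812256/689) = 4*√35475415274/689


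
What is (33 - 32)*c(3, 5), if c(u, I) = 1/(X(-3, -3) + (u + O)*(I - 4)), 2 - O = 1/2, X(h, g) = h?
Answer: ⅔ ≈ 0.66667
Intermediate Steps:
O = 3/2 (O = 2 - 1/2 = 2 - 1*½ = 2 - ½ = 3/2 ≈ 1.5000)
c(u, I) = 1/(-3 + (-4 + I)*(3/2 + u)) (c(u, I) = 1/(-3 + (u + 3/2)*(I - 4)) = 1/(-3 + (3/2 + u)*(-4 + I)) = 1/(-3 + (-4 + I)*(3/2 + u)))
(33 - 32)*c(3, 5) = (33 - 32)*(2/(-18 - 8*3 + 3*5 + 2*5*3)) = 1*(2/(-18 - 24 + 15 + 30)) = 1*(2/3) = 1*(2*(⅓)) = 1*(⅔) = ⅔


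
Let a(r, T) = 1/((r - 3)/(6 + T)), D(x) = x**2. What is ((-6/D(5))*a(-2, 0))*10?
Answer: 72/25 ≈ 2.8800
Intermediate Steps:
a(r, T) = (6 + T)/(-3 + r) (a(r, T) = 1/((-3 + r)/(6 + T)) = (6 + T)/(-3 + r))
((-6/D(5))*a(-2, 0))*10 = ((-6/(5**2))*((6 + 0)/(-3 - 2)))*10 = ((-6/25)*(6/(-5)))*10 = ((-6*1/25)*(-1/5*6))*10 = -6/25*(-6/5)*10 = (36/125)*10 = 72/25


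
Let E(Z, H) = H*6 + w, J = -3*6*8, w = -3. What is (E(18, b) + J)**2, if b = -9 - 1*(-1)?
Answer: 38025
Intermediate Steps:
b = -8 (b = -9 + 1 = -8)
J = -144 (J = -18*8 = -144)
E(Z, H) = -3 + 6*H (E(Z, H) = H*6 - 3 = 6*H - 3 = -3 + 6*H)
(E(18, b) + J)**2 = ((-3 + 6*(-8)) - 144)**2 = ((-3 - 48) - 144)**2 = (-51 - 144)**2 = (-195)**2 = 38025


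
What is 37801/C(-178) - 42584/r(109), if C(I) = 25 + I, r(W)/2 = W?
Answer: -7377985/16677 ≈ -442.40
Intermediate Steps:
r(W) = 2*W
37801/C(-178) - 42584/r(109) = 37801/(25 - 178) - 42584/(2*109) = 37801/(-153) - 42584/218 = 37801*(-1/153) - 42584*1/218 = -37801/153 - 21292/109 = -7377985/16677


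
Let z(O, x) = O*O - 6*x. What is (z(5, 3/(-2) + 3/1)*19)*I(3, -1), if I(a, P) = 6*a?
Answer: 5472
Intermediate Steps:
z(O, x) = O² - 6*x
(z(5, 3/(-2) + 3/1)*19)*I(3, -1) = ((5² - 6*(3/(-2) + 3/1))*19)*(6*3) = ((25 - 6*(3*(-½) + 3*1))*19)*18 = ((25 - 6*(-3/2 + 3))*19)*18 = ((25 - 6*3/2)*19)*18 = ((25 - 9)*19)*18 = (16*19)*18 = 304*18 = 5472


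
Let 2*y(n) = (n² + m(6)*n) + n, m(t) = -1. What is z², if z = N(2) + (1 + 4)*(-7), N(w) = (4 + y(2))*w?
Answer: 529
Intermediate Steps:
y(n) = n²/2 (y(n) = ((n² - n) + n)/2 = n²/2)
N(w) = 6*w (N(w) = (4 + (½)*2²)*w = (4 + (½)*4)*w = (4 + 2)*w = 6*w)
z = -23 (z = 6*2 + (1 + 4)*(-7) = 12 + 5*(-7) = 12 - 35 = -23)
z² = (-23)² = 529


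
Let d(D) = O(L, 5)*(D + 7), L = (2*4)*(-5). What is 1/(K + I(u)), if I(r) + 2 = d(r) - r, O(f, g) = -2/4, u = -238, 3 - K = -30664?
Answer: 2/62037 ≈ 3.2239e-5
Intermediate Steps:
K = 30667 (K = 3 - 1*(-30664) = 3 + 30664 = 30667)
L = -40 (L = 8*(-5) = -40)
O(f, g) = -1/2 (O(f, g) = -2*1/4 = -1/2)
d(D) = -7/2 - D/2 (d(D) = -(D + 7)/2 = -(7 + D)/2 = -7/2 - D/2)
I(r) = -11/2 - 3*r/2 (I(r) = -2 + ((-7/2 - r/2) - r) = -2 + (-7/2 - 3*r/2) = -11/2 - 3*r/2)
1/(K + I(u)) = 1/(30667 + (-11/2 - 3/2*(-238))) = 1/(30667 + (-11/2 + 357)) = 1/(30667 + 703/2) = 1/(62037/2) = 2/62037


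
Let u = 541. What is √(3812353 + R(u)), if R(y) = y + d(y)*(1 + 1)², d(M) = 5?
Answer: √3812914 ≈ 1952.7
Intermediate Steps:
R(y) = 20 + y (R(y) = y + 5*(1 + 1)² = y + 5*2² = y + 5*4 = y + 20 = 20 + y)
√(3812353 + R(u)) = √(3812353 + (20 + 541)) = √(3812353 + 561) = √3812914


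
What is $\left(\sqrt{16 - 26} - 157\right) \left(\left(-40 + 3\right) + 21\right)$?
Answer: $2512 - 16 i \sqrt{10} \approx 2512.0 - 50.596 i$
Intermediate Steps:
$\left(\sqrt{16 - 26} - 157\right) \left(\left(-40 + 3\right) + 21\right) = \left(\sqrt{-10} - 157\right) \left(-37 + 21\right) = \left(i \sqrt{10} - 157\right) \left(-16\right) = \left(-157 + i \sqrt{10}\right) \left(-16\right) = 2512 - 16 i \sqrt{10}$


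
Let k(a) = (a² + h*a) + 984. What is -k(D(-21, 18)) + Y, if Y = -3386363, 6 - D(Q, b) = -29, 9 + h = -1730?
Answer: -3327707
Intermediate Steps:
h = -1739 (h = -9 - 1730 = -1739)
D(Q, b) = 35 (D(Q, b) = 6 - 1*(-29) = 6 + 29 = 35)
k(a) = 984 + a² - 1739*a (k(a) = (a² - 1739*a) + 984 = 984 + a² - 1739*a)
-k(D(-21, 18)) + Y = -(984 + 35² - 1739*35) - 3386363 = -(984 + 1225 - 60865) - 3386363 = -1*(-58656) - 3386363 = 58656 - 3386363 = -3327707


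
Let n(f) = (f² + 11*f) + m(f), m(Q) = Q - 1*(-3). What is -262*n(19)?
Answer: -155104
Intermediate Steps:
m(Q) = 3 + Q (m(Q) = Q + 3 = 3 + Q)
n(f) = 3 + f² + 12*f (n(f) = (f² + 11*f) + (3 + f) = 3 + f² + 12*f)
-262*n(19) = -262*(3 + 19² + 12*19) = -262*(3 + 361 + 228) = -262*592 = -155104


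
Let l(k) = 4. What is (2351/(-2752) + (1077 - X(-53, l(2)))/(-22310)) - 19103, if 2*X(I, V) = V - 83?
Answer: -586462353389/30698560 ≈ -19104.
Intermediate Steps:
X(I, V) = -83/2 + V/2 (X(I, V) = (V - 83)/2 = (-83 + V)/2 = -83/2 + V/2)
(2351/(-2752) + (1077 - X(-53, l(2)))/(-22310)) - 19103 = (2351/(-2752) + (1077 - (-83/2 + (1/2)*4))/(-22310)) - 19103 = (2351*(-1/2752) + (1077 - (-83/2 + 2))*(-1/22310)) - 19103 = (-2351/2752 + (1077 - 1*(-79/2))*(-1/22310)) - 19103 = (-2351/2752 + (1077 + 79/2)*(-1/22310)) - 19103 = (-2351/2752 + (2233/2)*(-1/22310)) - 19103 = (-2351/2752 - 2233/44620) - 19103 = -27761709/30698560 - 19103 = -586462353389/30698560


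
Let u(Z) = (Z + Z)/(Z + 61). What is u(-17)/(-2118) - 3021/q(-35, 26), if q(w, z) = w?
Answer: 140767111/1630860 ≈ 86.315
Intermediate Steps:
u(Z) = 2*Z/(61 + Z) (u(Z) = (2*Z)/(61 + Z) = 2*Z/(61 + Z))
u(-17)/(-2118) - 3021/q(-35, 26) = (2*(-17)/(61 - 17))/(-2118) - 3021/(-35) = (2*(-17)/44)*(-1/2118) - 3021*(-1/35) = (2*(-17)*(1/44))*(-1/2118) + 3021/35 = -17/22*(-1/2118) + 3021/35 = 17/46596 + 3021/35 = 140767111/1630860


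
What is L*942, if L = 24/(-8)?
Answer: -2826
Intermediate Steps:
L = -3 (L = 24*(-⅛) = -3)
L*942 = -3*942 = -2826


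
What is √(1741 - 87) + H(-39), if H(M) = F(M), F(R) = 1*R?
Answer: -39 + √1654 ≈ 1.6694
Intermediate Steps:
F(R) = R
H(M) = M
√(1741 - 87) + H(-39) = √(1741 - 87) - 39 = √1654 - 39 = -39 + √1654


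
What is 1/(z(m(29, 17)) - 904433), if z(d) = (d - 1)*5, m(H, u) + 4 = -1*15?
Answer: -1/904533 ≈ -1.1055e-6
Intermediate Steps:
m(H, u) = -19 (m(H, u) = -4 - 1*15 = -4 - 15 = -19)
z(d) = -5 + 5*d (z(d) = (-1 + d)*5 = -5 + 5*d)
1/(z(m(29, 17)) - 904433) = 1/((-5 + 5*(-19)) - 904433) = 1/((-5 - 95) - 904433) = 1/(-100 - 904433) = 1/(-904533) = -1/904533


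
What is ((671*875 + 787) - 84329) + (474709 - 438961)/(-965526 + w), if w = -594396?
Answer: 130925027463/259987 ≈ 5.0358e+5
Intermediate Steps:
((671*875 + 787) - 84329) + (474709 - 438961)/(-965526 + w) = ((671*875 + 787) - 84329) + (474709 - 438961)/(-965526 - 594396) = ((587125 + 787) - 84329) + 35748/(-1559922) = (587912 - 84329) + 35748*(-1/1559922) = 503583 - 5958/259987 = 130925027463/259987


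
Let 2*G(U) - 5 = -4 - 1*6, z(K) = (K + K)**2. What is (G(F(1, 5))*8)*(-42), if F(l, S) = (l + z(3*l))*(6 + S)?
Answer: 840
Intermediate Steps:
z(K) = 4*K**2 (z(K) = (2*K)**2 = 4*K**2)
F(l, S) = (6 + S)*(l + 36*l**2) (F(l, S) = (l + 4*(3*l)**2)*(6 + S) = (l + 4*(9*l**2))*(6 + S) = (l + 36*l**2)*(6 + S) = (6 + S)*(l + 36*l**2))
G(U) = -5/2 (G(U) = 5/2 + (-4 - 1*6)/2 = 5/2 + (-4 - 6)/2 = 5/2 + (1/2)*(-10) = 5/2 - 5 = -5/2)
(G(F(1, 5))*8)*(-42) = -5/2*8*(-42) = -20*(-42) = 840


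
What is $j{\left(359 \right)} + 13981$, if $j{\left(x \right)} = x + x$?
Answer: $14699$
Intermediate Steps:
$j{\left(x \right)} = 2 x$
$j{\left(359 \right)} + 13981 = 2 \cdot 359 + 13981 = 718 + 13981 = 14699$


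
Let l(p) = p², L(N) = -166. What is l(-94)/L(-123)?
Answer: -4418/83 ≈ -53.229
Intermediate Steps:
l(-94)/L(-123) = (-94)²/(-166) = 8836*(-1/166) = -4418/83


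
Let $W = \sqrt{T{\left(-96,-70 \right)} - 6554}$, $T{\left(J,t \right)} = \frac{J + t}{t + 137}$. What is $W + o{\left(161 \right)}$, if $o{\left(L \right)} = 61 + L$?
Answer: $222 + \frac{2 i \sqrt{7358007}}{67} \approx 222.0 + 80.972 i$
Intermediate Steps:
$T{\left(J,t \right)} = \frac{J + t}{137 + t}$
$W = \frac{2 i \sqrt{7358007}}{67}$ ($W = \sqrt{\frac{-96 - 70}{137 - 70} - 6554} = \sqrt{\frac{1}{67} \left(-166\right) - 6554} = \sqrt{- \frac{166}{67} - 6554} = \sqrt{- \frac{439284}{67}} = \frac{2 i \sqrt{7358007}}{67} \approx 80.972 i$)
$W + o{\left(161 \right)} = \frac{2 i \sqrt{7358007}}{67} + \left(61 + 161\right) = \frac{2 i \sqrt{7358007}}{67} + 222 = 222 + \frac{2 i \sqrt{7358007}}{67}$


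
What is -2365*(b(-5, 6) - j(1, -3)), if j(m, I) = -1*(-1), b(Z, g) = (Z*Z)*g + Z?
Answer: -340560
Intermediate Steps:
b(Z, g) = Z + g*Z² (b(Z, g) = Z²*g + Z = g*Z² + Z = Z + g*Z²)
j(m, I) = 1
-2365*(b(-5, 6) - j(1, -3)) = -2365*(-5*(1 - 5*6) - 1*1) = -2365*(-5*(1 - 30) - 1) = -2365*(-5*(-29) - 1) = -2365*(145 - 1) = -2365*144 = -340560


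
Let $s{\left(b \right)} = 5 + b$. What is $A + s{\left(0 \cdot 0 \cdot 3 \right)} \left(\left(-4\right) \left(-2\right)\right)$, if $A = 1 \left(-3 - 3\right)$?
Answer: $34$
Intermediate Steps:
$A = -6$ ($A = 1 \left(-6\right) = -6$)
$A + s{\left(0 \cdot 0 \cdot 3 \right)} \left(\left(-4\right) \left(-2\right)\right) = -6 + \left(5 + 0 \cdot 0 \cdot 3\right) \left(\left(-4\right) \left(-2\right)\right) = -6 + \left(5 + 0 \cdot 3\right) 8 = -6 + \left(5 + 0\right) 8 = -6 + 5 \cdot 8 = -6 + 40 = 34$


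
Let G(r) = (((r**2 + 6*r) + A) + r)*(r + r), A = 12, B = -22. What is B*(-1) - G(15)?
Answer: -10238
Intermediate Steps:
G(r) = 2*r*(12 + r**2 + 7*r) (G(r) = (((r**2 + 6*r) + 12) + r)*(r + r) = ((12 + r**2 + 6*r) + r)*(2*r) = (12 + r**2 + 7*r)*(2*r) = 2*r*(12 + r**2 + 7*r))
B*(-1) - G(15) = -22*(-1) - 2*15*(12 + 15**2 + 7*15) = 22 - 2*15*(12 + 225 + 105) = 22 - 2*15*342 = 22 - 1*10260 = 22 - 10260 = -10238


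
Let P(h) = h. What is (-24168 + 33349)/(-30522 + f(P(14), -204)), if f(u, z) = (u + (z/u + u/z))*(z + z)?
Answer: -64267/211826 ≈ -0.30340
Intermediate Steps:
f(u, z) = 2*z*(u + u/z + z/u) (f(u, z) = (u + (u/z + z/u))*(2*z) = (u + u/z + z/u)*(2*z) = 2*z*(u + u/z + z/u))
(-24168 + 33349)/(-30522 + f(P(14), -204)) = (-24168 + 33349)/(-30522 + 2*((-204)² + 14²*(1 - 204))/14) = 9181/(-30522 + 2*(1/14)*(41616 + 196*(-203))) = 9181/(-30522 + 2*(1/14)*(41616 - 39788)) = 9181/(-30522 + 2*(1/14)*1828) = 9181/(-30522 + 1828/7) = 9181/(-211826/7) = 9181*(-7/211826) = -64267/211826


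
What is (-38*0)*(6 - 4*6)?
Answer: 0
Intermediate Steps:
(-38*0)*(6 - 4*6) = 0*(6 - 24) = 0*(-18) = 0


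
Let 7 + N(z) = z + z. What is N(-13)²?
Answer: 1089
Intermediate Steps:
N(z) = -7 + 2*z (N(z) = -7 + (z + z) = -7 + 2*z)
N(-13)² = (-7 + 2*(-13))² = (-7 - 26)² = (-33)² = 1089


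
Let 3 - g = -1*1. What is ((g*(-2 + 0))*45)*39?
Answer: -14040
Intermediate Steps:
g = 4 (g = 3 - (-1) = 3 - 1*(-1) = 3 + 1 = 4)
((g*(-2 + 0))*45)*39 = ((4*(-2 + 0))*45)*39 = ((4*(-2))*45)*39 = -8*45*39 = -360*39 = -14040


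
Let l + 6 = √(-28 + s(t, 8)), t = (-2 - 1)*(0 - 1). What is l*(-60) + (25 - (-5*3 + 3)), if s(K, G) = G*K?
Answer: 397 - 120*I ≈ 397.0 - 120.0*I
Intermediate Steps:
t = 3 (t = -3*(-1) = 3)
l = -6 + 2*I (l = -6 + √(-28 + 8*3) = -6 + √(-28 + 24) = -6 + √(-4) = -6 + 2*I ≈ -6.0 + 2.0*I)
l*(-60) + (25 - (-5*3 + 3)) = (-6 + 2*I)*(-60) + (25 - (-5*3 + 3)) = (360 - 120*I) + (25 - (-15 + 3)) = (360 - 120*I) + (25 - 1*(-12)) = (360 - 120*I) + (25 + 12) = (360 - 120*I) + 37 = 397 - 120*I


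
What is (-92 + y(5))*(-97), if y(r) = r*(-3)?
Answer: 10379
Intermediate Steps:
y(r) = -3*r
(-92 + y(5))*(-97) = (-92 - 3*5)*(-97) = (-92 - 15)*(-97) = -107*(-97) = 10379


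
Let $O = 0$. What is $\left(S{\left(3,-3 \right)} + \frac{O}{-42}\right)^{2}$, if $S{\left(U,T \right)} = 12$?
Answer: $144$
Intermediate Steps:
$\left(S{\left(3,-3 \right)} + \frac{O}{-42}\right)^{2} = \left(12 + \frac{0}{-42}\right)^{2} = \left(12 + 0 \left(- \frac{1}{42}\right)\right)^{2} = \left(12 + 0\right)^{2} = 12^{2} = 144$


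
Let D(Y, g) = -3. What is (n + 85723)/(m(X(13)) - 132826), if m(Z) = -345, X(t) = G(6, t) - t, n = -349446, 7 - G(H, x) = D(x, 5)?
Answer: 263723/133171 ≈ 1.9803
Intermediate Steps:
G(H, x) = 10 (G(H, x) = 7 - 1*(-3) = 7 + 3 = 10)
X(t) = 10 - t
(n + 85723)/(m(X(13)) - 132826) = (-349446 + 85723)/(-345 - 132826) = -263723/(-133171) = -263723*(-1/133171) = 263723/133171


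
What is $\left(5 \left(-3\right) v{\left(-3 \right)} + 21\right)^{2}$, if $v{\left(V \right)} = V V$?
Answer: $12996$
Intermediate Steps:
$v{\left(V \right)} = V^{2}$
$\left(5 \left(-3\right) v{\left(-3 \right)} + 21\right)^{2} = \left(5 \left(-3\right) \left(-3\right)^{2} + 21\right)^{2} = \left(\left(-15\right) 9 + 21\right)^{2} = \left(-135 + 21\right)^{2} = \left(-114\right)^{2} = 12996$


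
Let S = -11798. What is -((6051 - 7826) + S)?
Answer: 13573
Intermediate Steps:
-((6051 - 7826) + S) = -((6051 - 7826) - 11798) = -(-1775 - 11798) = -1*(-13573) = 13573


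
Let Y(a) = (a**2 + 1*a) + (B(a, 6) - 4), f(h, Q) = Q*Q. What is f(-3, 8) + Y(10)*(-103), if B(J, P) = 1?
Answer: -10957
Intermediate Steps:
f(h, Q) = Q**2
Y(a) = -3 + a + a**2 (Y(a) = (a**2 + 1*a) + (1 - 4) = (a**2 + a) - 3 = (a + a**2) - 3 = -3 + a + a**2)
f(-3, 8) + Y(10)*(-103) = 8**2 + (-3 + 10 + 10**2)*(-103) = 64 + (-3 + 10 + 100)*(-103) = 64 + 107*(-103) = 64 - 11021 = -10957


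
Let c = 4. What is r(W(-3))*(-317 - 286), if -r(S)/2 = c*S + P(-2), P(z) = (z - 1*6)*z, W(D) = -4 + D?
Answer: -14472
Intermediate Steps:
P(z) = z*(-6 + z) (P(z) = (z - 6)*z = (-6 + z)*z = z*(-6 + z))
r(S) = -32 - 8*S (r(S) = -2*(4*S - 2*(-6 - 2)) = -2*(4*S - 2*(-8)) = -2*(4*S + 16) = -2*(16 + 4*S) = -32 - 8*S)
r(W(-3))*(-317 - 286) = (-32 - 8*(-4 - 3))*(-317 - 286) = (-32 - 8*(-7))*(-603) = (-32 + 56)*(-603) = 24*(-603) = -14472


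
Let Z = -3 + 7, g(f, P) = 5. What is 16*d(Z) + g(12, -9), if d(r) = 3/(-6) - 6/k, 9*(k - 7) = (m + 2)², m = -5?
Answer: -15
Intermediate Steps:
Z = 4
k = 8 (k = 7 + (-5 + 2)²/9 = 7 + (⅑)*(-3)² = 7 + (⅑)*9 = 7 + 1 = 8)
d(r) = -5/4 (d(r) = 3/(-6) - 6/8 = 3*(-⅙) - 6*⅛ = -½ - ¾ = -5/4)
16*d(Z) + g(12, -9) = 16*(-5/4) + 5 = -20 + 5 = -15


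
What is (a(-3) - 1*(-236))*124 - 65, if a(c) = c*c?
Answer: 30315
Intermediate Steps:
a(c) = c²
(a(-3) - 1*(-236))*124 - 65 = ((-3)² - 1*(-236))*124 - 65 = (9 + 236)*124 - 65 = 245*124 - 65 = 30380 - 65 = 30315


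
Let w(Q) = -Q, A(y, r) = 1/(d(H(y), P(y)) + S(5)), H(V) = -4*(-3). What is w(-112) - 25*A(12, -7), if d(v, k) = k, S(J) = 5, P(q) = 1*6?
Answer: 1207/11 ≈ 109.73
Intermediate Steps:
P(q) = 6
H(V) = 12
A(y, r) = 1/11 (A(y, r) = 1/(6 + 5) = 1/11)
w(-112) - 25*A(12, -7) = -1*(-112) - 25*1/11 = 112 - 25/11 = 1207/11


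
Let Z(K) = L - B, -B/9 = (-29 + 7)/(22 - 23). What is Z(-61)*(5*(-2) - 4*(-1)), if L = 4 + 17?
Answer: -1314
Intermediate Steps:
L = 21
B = -198 (B = -9*(-29 + 7)/(22 - 23) = -(-198)/(-1) = -(-198)*(-1) = -9*22 = -198)
Z(K) = 219 (Z(K) = 21 - 1*(-198) = 21 + 198 = 219)
Z(-61)*(5*(-2) - 4*(-1)) = 219*(5*(-2) - 4*(-1)) = 219*(-10 + 4) = 219*(-6) = -1314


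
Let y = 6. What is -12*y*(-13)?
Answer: 936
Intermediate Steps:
-12*y*(-13) = -12*6*(-13) = -72*(-13) = 936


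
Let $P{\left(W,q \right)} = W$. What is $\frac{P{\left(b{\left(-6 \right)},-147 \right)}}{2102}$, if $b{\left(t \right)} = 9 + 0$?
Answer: $\frac{9}{2102} \approx 0.0042816$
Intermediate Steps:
$b{\left(t \right)} = 9$
$\frac{P{\left(b{\left(-6 \right)},-147 \right)}}{2102} = \frac{9}{2102}$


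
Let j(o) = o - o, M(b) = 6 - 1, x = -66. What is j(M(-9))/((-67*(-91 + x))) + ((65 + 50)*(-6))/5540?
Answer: -69/554 ≈ -0.12455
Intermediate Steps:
M(b) = 5
j(o) = 0
j(M(-9))/((-67*(-91 + x))) + ((65 + 50)*(-6))/5540 = 0/((-67*(-91 - 66))) + ((65 + 50)*(-6))/5540 = 0/((-67*(-157))) + (115*(-6))*(1/5540) = 0/10519 - 690*1/5540 = 0*(1/10519) - 69/554 = 0 - 69/554 = -69/554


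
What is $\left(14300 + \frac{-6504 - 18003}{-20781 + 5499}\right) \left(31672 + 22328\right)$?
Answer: $\frac{218557107000}{283} \approx 7.7229 \cdot 10^{8}$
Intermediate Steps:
$\left(14300 + \frac{-6504 - 18003}{-20781 + 5499}\right) \left(31672 + 22328\right) = \left(14300 - \frac{24507}{-15282}\right) 54000 = \left(14300 - - \frac{2723}{1698}\right) 54000 = \left(14300 + \frac{2723}{1698}\right) 54000 = \frac{24284123}{1698} \cdot 54000 = \frac{218557107000}{283}$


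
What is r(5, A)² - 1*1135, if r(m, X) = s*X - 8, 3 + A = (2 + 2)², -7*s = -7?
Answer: -1110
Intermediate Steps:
s = 1 (s = -⅐*(-7) = 1)
A = 13 (A = -3 + (2 + 2)² = -3 + 4² = -3 + 16 = 13)
r(m, X) = -8 + X (r(m, X) = 1*X - 8 = X - 8 = -8 + X)
r(5, A)² - 1*1135 = (-8 + 13)² - 1*1135 = 5² - 1135 = 25 - 1135 = -1110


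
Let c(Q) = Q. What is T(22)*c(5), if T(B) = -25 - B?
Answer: -235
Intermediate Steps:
T(22)*c(5) = (-25 - 1*22)*5 = (-25 - 22)*5 = -47*5 = -235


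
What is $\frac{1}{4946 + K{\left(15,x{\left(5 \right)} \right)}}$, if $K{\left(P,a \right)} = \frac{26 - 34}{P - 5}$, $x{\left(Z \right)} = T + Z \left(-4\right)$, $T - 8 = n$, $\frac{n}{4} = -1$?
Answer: $\frac{5}{24726} \approx 0.00020222$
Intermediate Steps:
$n = -4$ ($n = 4 \left(-1\right) = -4$)
$T = 4$ ($T = 8 - 4 = 4$)
$x{\left(Z \right)} = 4 - 4 Z$ ($x{\left(Z \right)} = 4 + Z \left(-4\right) = 4 - 4 Z$)
$K{\left(P,a \right)} = - \frac{8}{-5 + P}$
$\frac{1}{4946 + K{\left(15,x{\left(5 \right)} \right)}} = \frac{1}{4946 - \frac{8}{-5 + 15}} = \frac{1}{4946 - \frac{8}{10}} = \frac{1}{4946 - \frac{4}{5}} = \frac{1}{\frac{24726}{5}} = \frac{5}{24726}$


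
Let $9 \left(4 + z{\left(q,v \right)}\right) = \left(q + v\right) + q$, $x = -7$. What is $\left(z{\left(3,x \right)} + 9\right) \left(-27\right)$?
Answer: $-132$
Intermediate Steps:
$z{\left(q,v \right)} = -4 + \frac{v}{9} + \frac{2 q}{9}$ ($z{\left(q,v \right)} = -4 + \frac{\left(q + v\right) + q}{9} = -4 + \frac{v + 2 q}{9} = -4 + \left(\frac{v}{9} + \frac{2 q}{9}\right) = -4 + \frac{v}{9} + \frac{2 q}{9}$)
$\left(z{\left(3,x \right)} + 9\right) \left(-27\right) = \left(\left(-4 + \frac{1}{9} \left(-7\right) + \frac{2}{9} \cdot 3\right) + 9\right) \left(-27\right) = \left(\left(-4 - \frac{7}{9} + \frac{2}{3}\right) + 9\right) \left(-27\right) = \left(- \frac{37}{9} + 9\right) \left(-27\right) = \frac{44}{9} \left(-27\right) = -132$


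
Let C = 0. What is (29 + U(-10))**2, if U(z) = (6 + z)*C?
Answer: 841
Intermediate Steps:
U(z) = 0 (U(z) = (6 + z)*0 = 0)
(29 + U(-10))**2 = (29 + 0)**2 = 29**2 = 841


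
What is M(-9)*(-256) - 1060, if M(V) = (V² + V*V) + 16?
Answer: -46628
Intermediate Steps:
M(V) = 16 + 2*V² (M(V) = (V² + V²) + 16 = 2*V² + 16 = 16 + 2*V²)
M(-9)*(-256) - 1060 = (16 + 2*(-9)²)*(-256) - 1060 = (16 + 2*81)*(-256) - 1060 = (16 + 162)*(-256) - 1060 = 178*(-256) - 1060 = -45568 - 1060 = -46628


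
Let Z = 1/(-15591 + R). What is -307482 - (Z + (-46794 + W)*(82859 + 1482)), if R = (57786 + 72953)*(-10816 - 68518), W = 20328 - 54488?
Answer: 70814576680875323945/10372063417 ≈ 6.8274e+9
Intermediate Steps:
W = -34160
R = -10372047826 (R = 130739*(-79334) = -10372047826)
Z = -1/10372063417 (Z = 1/(-15591 - 10372047826) = 1/(-10372063417) = -1/10372063417 ≈ -9.6413e-11)
-307482 - (Z + (-46794 + W)*(82859 + 1482)) = -307482 - (-1/10372063417 + (-46794 - 34160)*(82859 + 1482)) = -307482 - (-1/10372063417 - 80954*84341) = -307482 - (-1/10372063417 - 6827741314) = -307482 - 1*(-70817765903678909939/10372063417) = -307482 + 70817765903678909939/10372063417 = 70814576680875323945/10372063417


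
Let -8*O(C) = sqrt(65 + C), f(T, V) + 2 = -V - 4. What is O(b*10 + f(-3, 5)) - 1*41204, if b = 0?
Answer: -41204 - 3*sqrt(6)/8 ≈ -41205.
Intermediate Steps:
f(T, V) = -6 - V (f(T, V) = -2 + (-V - 4) = -2 + (-4 - V) = -6 - V)
O(C) = -sqrt(65 + C)/8
O(b*10 + f(-3, 5)) - 1*41204 = -sqrt(65 + (0*10 + (-6 - 1*5)))/8 - 1*41204 = -sqrt(65 + (0 + (-6 - 5)))/8 - 41204 = -sqrt(65 + (0 - 11))/8 - 41204 = -sqrt(65 - 11)/8 - 41204 = -3*sqrt(6)/8 - 41204 = -41204 - 3*sqrt(6)/8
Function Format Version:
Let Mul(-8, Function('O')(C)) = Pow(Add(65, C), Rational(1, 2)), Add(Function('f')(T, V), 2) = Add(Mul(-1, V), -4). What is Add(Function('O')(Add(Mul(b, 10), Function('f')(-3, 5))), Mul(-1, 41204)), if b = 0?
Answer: Add(-41204, Mul(Rational(-3, 8), Pow(6, Rational(1, 2)))) ≈ -41205.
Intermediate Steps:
Function('f')(T, V) = Add(-6, Mul(-1, V)) (Function('f')(T, V) = Add(-2, Add(Mul(-1, V), -4)) = Add(-2, Add(-4, Mul(-1, V))) = Add(-6, Mul(-1, V)))
Function('O')(C) = Mul(Rational(-1, 8), Pow(Add(65, C), Rational(1, 2)))
Add(Function('O')(Add(Mul(b, 10), Function('f')(-3, 5))), Mul(-1, 41204)) = Add(Mul(Rational(-1, 8), Pow(Add(65, Add(Mul(0, 10), Add(-6, Mul(-1, 5)))), Rational(1, 2))), Mul(-1, 41204)) = Add(Mul(Rational(-1, 8), Pow(Add(65, Add(0, Add(-6, -5))), Rational(1, 2))), -41204) = Add(Mul(Rational(-1, 8), Pow(Add(65, Add(0, -11)), Rational(1, 2))), -41204) = Add(Mul(Rational(-1, 8), Pow(Add(65, -11), Rational(1, 2))), -41204) = Add(Mul(Rational(-1, 8), Pow(54, Rational(1, 2))), -41204) = Add(Mul(Rational(-1, 8), Mul(3, Pow(6, Rational(1, 2)))), -41204) = Add(Mul(Rational(-3, 8), Pow(6, Rational(1, 2))), -41204) = Add(-41204, Mul(Rational(-3, 8), Pow(6, Rational(1, 2))))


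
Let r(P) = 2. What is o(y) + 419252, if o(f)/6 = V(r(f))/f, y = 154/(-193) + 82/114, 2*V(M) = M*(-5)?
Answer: 72596602/173 ≈ 4.1963e+5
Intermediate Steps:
V(M) = -5*M/2 (V(M) = (M*(-5))/2 = (-5*M)/2 = -5*M/2)
y = -865/11001 (y = 154*(-1/193) + 82*(1/114) = -154/193 + 41/57 = -865/11001 ≈ -0.078629)
o(f) = -30/f (o(f) = 6*((-5/2*2)/f) = 6*(-5/f) = -30/f)
o(y) + 419252 = -30/(-865/11001) + 419252 = -30*(-11001/865) + 419252 = 66006/173 + 419252 = 72596602/173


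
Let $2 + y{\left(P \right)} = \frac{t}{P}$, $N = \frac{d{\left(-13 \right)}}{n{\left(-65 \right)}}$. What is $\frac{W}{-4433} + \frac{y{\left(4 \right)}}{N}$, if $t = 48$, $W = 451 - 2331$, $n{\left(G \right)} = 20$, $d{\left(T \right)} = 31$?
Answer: $\frac{30480}{4433} \approx 6.8757$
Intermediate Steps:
$W = -1880$ ($W = 451 - 2331 = -1880$)
$N = \frac{31}{20} \approx 1.55$
$y{\left(P \right)} = -2 + \frac{48}{P}$
$\frac{W}{-4433} + \frac{y{\left(4 \right)}}{N} = - \frac{1880}{-4433} + \frac{-2 + \frac{48}{4}}{\frac{31}{20}} = \left(-1880\right) \left(- \frac{1}{4433}\right) + \left(-2 + 48 \cdot \frac{1}{4}\right) \frac{20}{31} = \frac{1880}{4433} + \left(-2 + 12\right) \frac{20}{31} = \frac{1880}{4433} + 10 \cdot \frac{20}{31} = \frac{1880}{4433} + \frac{200}{31} = \frac{30480}{4433}$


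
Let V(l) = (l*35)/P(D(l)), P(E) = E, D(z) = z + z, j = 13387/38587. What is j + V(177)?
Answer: 1377319/77174 ≈ 17.847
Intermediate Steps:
j = 13387/38587 (j = 13387*(1/38587) = 13387/38587 ≈ 0.34693)
D(z) = 2*z
V(l) = 35/2 (V(l) = (l*35)/((2*l)) = (35*l)*(1/(2*l)) = 35/2)
j + V(177) = 13387/38587 + 35/2 = 1377319/77174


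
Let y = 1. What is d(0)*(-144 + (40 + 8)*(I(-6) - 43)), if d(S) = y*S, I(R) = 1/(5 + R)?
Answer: 0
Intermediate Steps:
d(S) = S (d(S) = 1*S = S)
d(0)*(-144 + (40 + 8)*(I(-6) - 43)) = 0*(-144 + (40 + 8)*(1/(5 - 6) - 43)) = 0*(-144 + 48*(1/(-1) - 43)) = 0*(-144 + 48*(-1 - 43)) = 0*(-144 + 48*(-44)) = 0*(-144 - 2112) = 0*(-2256) = 0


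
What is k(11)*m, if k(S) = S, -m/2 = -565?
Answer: 12430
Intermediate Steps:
m = 1130 (m = -2*(-565) = 1130)
k(11)*m = 11*1130 = 12430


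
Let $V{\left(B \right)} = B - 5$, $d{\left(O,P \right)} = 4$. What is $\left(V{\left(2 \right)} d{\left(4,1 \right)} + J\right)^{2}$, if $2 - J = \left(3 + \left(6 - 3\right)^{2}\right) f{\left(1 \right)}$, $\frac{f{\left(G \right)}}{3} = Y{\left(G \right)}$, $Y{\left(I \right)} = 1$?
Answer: $2116$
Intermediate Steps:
$f{\left(G \right)} = 3$ ($f{\left(G \right)} = 3 \cdot 1 = 3$)
$V{\left(B \right)} = -5 + B$ ($V{\left(B \right)} = B - 5 = -5 + B$)
$J = -34$ ($J = 2 - \left(3 + \left(6 - 3\right)^{2}\right) 3 = 2 - \left(3 + 3^{2}\right) 3 = 2 - \left(3 + 9\right) 3 = 2 - 12 \cdot 3 = 2 - 36 = -34$)
$\left(V{\left(2 \right)} d{\left(4,1 \right)} + J\right)^{2} = \left(\left(-5 + 2\right) 4 - 34\right)^{2} = \left(\left(-3\right) 4 - 34\right)^{2} = \left(-12 - 34\right)^{2} = \left(-46\right)^{2} = 2116$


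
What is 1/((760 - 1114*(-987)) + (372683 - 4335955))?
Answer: -1/2862994 ≈ -3.4928e-7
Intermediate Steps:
1/((760 - 1114*(-987)) + (372683 - 4335955)) = 1/((760 + 1099518) - 3963272) = 1/(1100278 - 3963272) = 1/(-2862994) = -1/2862994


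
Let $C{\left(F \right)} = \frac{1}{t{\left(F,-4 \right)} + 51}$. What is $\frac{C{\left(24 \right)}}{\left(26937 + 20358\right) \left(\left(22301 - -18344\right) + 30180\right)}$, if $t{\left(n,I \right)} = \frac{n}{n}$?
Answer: $\frac{1}{174182755500} \approx 5.7411 \cdot 10^{-12}$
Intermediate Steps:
$t{\left(n,I \right)} = 1$
$C{\left(F \right)} = \frac{1}{52}$ ($C{\left(F \right)} = \frac{1}{1 + 51} = \frac{1}{52}$)
$\frac{C{\left(24 \right)}}{\left(26937 + 20358\right) \left(\left(22301 - -18344\right) + 30180\right)} = \frac{1}{52 \left(26937 + 20358\right) \left(\left(22301 - -18344\right) + 30180\right)} = \frac{1}{52 \cdot 47295 \left(\left(22301 + 18344\right) + 30180\right)} = \frac{1}{52 \cdot 47295 \left(40645 + 30180\right)} = \frac{1}{52 \cdot 47295 \cdot 70825} = \frac{1}{52 \cdot 3349668375} = \frac{1}{52} \cdot \frac{1}{3349668375} = \frac{1}{174182755500}$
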